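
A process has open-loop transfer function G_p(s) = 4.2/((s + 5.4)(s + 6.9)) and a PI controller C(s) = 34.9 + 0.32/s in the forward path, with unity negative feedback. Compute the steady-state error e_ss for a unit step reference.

The open loop C(s)G_p(s) has a pole at the origin (type 1), so the static position error constant is infinite and e_ss = 1/(1+∞) = 0.

0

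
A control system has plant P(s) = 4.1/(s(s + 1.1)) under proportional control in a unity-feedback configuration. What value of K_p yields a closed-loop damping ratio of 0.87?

Closed-loop characteristic equation: s² + 1.1s + K_p·4.1 = 0.
So ω_n = √(4.1K_p) and 2ζω_n = 1.1, giving ζ = 1.1/(2√(4.1K_p)).
Setting ζ = 0.87: √(4.1K_p) = 1.1/(2·0.87) = 0.6322, so K_p = 0.3997/4.1 = 0.0975.

K_p = 0.0975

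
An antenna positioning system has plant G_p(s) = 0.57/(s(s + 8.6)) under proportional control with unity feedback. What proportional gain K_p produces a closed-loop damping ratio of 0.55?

Closed-loop characteristic equation: s² + 8.6s + K_p·0.57 = 0.
So ω_n = √(0.57K_p) and 2ζω_n = 8.6, giving ζ = 8.6/(2√(0.57K_p)).
Setting ζ = 0.55: √(0.57K_p) = 8.6/(2·0.55) = 7.818, so K_p = 61.12/0.57 = 107.

K_p = 107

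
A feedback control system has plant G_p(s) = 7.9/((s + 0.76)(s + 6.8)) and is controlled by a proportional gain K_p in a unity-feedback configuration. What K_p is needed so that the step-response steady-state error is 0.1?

For a type-0 loop with proportional control, e_ss = 1/(1 + K_p·G_p(0)).
G_p(0) = 1.529. Require 1/(1 + K_p·1.529) = 0.1, so 1 + 1.529·K_p = 10.
K_p = (10 − 1)/1.529 = 5.89.

K_p = 5.89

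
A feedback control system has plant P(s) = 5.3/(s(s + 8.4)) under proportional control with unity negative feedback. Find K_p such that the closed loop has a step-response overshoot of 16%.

From %OS = 100·exp(−πζ/√(1−ζ²)) = 16%, ζ = −ln(0.16)/√(π²+ln²(0.16)) = 0.5039.
Characteristic equation s² + 8.4s + 5.3K_p = 0 gives ζ = 8.4/(2√(5.3K_p)).
Setting ζ = 0.5039: √(5.3K_p) = 8.4/(2·0.5039) = 8.336, so K_p = 69.48/5.3 = 13.1.

K_p = 13.1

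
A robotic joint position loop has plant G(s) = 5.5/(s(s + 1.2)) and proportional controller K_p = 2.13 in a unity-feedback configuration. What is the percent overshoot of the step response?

57.2%

From 1 + K_pG(s) = 0: s² + 1.2s + 11.71 = 0 ⇒ ω_n = 3.423, ζ = 0.1753.
%OS = 100·exp(−πζ/√(1−ζ²)) = 100·exp(−π·0.1753/√0.9693) = 57.2%.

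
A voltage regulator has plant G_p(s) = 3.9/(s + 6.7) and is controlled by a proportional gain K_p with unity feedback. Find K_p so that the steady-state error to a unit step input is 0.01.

For a type-0 loop with proportional control, e_ss = 1/(1 + K_p·G_p(0)).
G_p(0) = 0.5821. Require 1/(1 + K_p·0.5821) = 0.01, so 1 + 0.5821·K_p = 100.
K_p = (100 − 1)/0.5821 = 170.

K_p = 170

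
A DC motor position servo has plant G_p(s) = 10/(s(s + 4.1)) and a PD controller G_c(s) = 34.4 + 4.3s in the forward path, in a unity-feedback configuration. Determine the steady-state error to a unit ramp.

The loop has one pole at the origin (type 1). Velocity error constant K_v = lim_{s→0} s·G_c(s)G_p(s) = 34.4·10/4.1 = 83.9.
Steady-state error to a unit ramp: e_ss = 1/K_v = 0.0119.

0.0119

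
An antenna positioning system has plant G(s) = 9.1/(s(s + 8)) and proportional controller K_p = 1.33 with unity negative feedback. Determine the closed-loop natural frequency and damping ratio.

ω_n = 3.48 rad/s, ζ = 1.15

1 + K_p·G(s) = 0 gives s² + 8s + 12.1 = 0.
So ω_n² = 12.1 ⇒ ω_n = 3.479 rad/s, and ζ = 8/(2ω_n) = 1.15.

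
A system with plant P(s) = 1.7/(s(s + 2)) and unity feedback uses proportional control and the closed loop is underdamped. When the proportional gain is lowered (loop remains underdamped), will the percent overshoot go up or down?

ζ = 2/(2√(1.7K_p)) rises as K_p falls; higher damping means less overshoot.

decrease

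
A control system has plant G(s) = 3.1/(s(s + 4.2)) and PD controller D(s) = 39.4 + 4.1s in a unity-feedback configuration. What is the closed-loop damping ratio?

ζ = 0.765

Forward path: (39.4 + 4.1s)·3.1/(s(s+4.2)). The closed-loop characteristic equation is s² + (4.2 + 3.1·4.1)s + 3.1·39.4 = 0.
That is s² + 16.91s + 122.1 = 0, so ω_n = 11.05 rad/s and ζ = 16.91/(2·11.05) = 0.765.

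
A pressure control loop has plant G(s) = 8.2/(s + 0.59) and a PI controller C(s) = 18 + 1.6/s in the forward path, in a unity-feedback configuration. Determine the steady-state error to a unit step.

The open loop C(s)G(s) has a pole at the origin (type 1), so the static position error constant is infinite and e_ss = 1/(1+∞) = 0.

0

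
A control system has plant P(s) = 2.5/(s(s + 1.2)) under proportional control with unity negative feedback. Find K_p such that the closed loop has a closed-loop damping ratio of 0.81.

Closed-loop characteristic equation: s² + 1.2s + K_p·2.5 = 0.
So ω_n = √(2.5K_p) and 2ζω_n = 1.2, giving ζ = 1.2/(2√(2.5K_p)).
Setting ζ = 0.81: √(2.5K_p) = 1.2/(2·0.81) = 0.7407, so K_p = 0.5487/2.5 = 0.219.

K_p = 0.219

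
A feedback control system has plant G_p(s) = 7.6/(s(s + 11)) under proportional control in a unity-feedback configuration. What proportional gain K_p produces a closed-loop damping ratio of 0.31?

K_p = 41.4

Closed-loop characteristic equation: s² + 11s + K_p·7.6 = 0.
So ω_n = √(7.6K_p) and 2ζω_n = 11, giving ζ = 11/(2√(7.6K_p)).
Setting ζ = 0.31: √(7.6K_p) = 11/(2·0.31) = 17.74, so K_p = 314.8/7.6 = 41.4.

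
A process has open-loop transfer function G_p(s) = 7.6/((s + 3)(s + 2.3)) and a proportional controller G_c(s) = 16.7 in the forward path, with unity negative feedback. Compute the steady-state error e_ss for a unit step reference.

The loop is type 0. Static position error constant K_pos = G_c(0)·G_p(0) = 16.7·1.101 = 18.39.
Steady-state error to a unit step: e_ss = 1/(1+K_pos) = 1/19.39 = 0.0516.

0.0516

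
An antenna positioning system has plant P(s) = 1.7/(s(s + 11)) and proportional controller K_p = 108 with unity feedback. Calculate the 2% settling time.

Closed-loop characteristic equation: s² + 11s + 183.6 = 0, so ω_n = 13.55 rad/s and ζ = 11/(2·13.55) = 0.4059.
2% settling time T_s ≈ 4/(ζω_n) = 4/5.5 = 0.727 s.

T_s ≈ 0.727 s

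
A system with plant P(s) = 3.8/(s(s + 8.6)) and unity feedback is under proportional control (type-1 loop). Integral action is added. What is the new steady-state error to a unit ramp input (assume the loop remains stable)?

0

The integrator raises the loop to type 2, so K_v → ∞ and e_ss to a ramp is zero.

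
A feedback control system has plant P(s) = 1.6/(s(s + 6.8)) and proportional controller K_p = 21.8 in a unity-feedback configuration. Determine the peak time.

T_p = 0.651 s

From 1 + K_pP(s) = 0: s² + 6.8s + 34.88 = 0 ⇒ ω_n = 5.906, ζ = 0.5757.
Damped frequency ω_d = ω_n√(1−ζ²) = 4.829 rad/s, so peak time T_p = π/ω_d = 0.651 s.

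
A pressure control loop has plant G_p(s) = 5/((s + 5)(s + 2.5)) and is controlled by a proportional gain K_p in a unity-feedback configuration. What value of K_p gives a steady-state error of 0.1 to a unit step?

Steady-state error for a unit step on this type-0 loop is 1/(1 + K_p·G_p(0)).
G_p(0) = 0.4. Require 1/(1 + K_p·0.4) = 0.1, so 1 + 0.4·K_p = 10.
K_p = (10 − 1)/0.4 = 22.5.

K_p = 22.5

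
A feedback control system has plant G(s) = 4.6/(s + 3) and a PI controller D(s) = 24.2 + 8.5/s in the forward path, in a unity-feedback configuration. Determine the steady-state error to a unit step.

The open loop D(s)G(s) has a pole at the origin (type 1), so the static position error constant is infinite and e_ss = 1/(1+∞) = 0.

0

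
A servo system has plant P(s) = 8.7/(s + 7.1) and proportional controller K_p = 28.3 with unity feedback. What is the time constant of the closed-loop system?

τ = 0.00395 s

Closed-loop transfer function: T(s) = K_p·P(s)/(1 + K_p·P(s)) = 246.2/(s + 7.1 + 246.2) = 246.2/(s + 253.3).
Time constant τ = 1/253.3 = 0.00395 s.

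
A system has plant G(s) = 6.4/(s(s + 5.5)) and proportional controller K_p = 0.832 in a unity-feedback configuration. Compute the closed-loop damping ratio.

With unity feedback the closed-loop characteristic equation is s² + 5.5s + 0.832·6.4 = s² + 5.5s + 5.325 = 0.
Matching s² + 2ζω_n s + ω_n²: ω_n = √5.325 = 2.308 rad/s and 2ζω_n = 5.5, so ζ = 5.5/(2·2.308) = 1.19.

ζ = 1.19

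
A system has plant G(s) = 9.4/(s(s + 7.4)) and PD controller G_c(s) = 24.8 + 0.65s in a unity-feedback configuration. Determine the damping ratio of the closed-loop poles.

Forward path: (24.8 + 0.65s)·9.4/(s(s+7.4)). The closed-loop characteristic equation is s² + (7.4 + 9.4·0.65)s + 9.4·24.8 = 0.
That is s² + 13.51s + 233.1 = 0, so ω_n = 15.27 rad/s and ζ = 13.51/(2·15.27) = 0.4424.

ζ = 0.442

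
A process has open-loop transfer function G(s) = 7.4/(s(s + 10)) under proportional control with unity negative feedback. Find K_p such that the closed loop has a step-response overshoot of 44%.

From %OS = 100·exp(−πζ/√(1−ζ²)) = 44%, ζ = −ln(0.44)/√(π²+ln²(0.44)) = 0.2528.
Characteristic equation s² + 10s + 7.4K_p = 0 gives ζ = 10/(2√(7.4K_p)).
Setting ζ = 0.2528: √(7.4K_p) = 10/(2·0.2528) = 19.78, so K_p = 391.1/7.4 = 52.8.

K_p = 52.8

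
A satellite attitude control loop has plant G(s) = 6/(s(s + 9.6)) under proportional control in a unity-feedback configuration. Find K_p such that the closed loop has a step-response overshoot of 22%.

From %OS = 100·exp(−πζ/√(1−ζ²)) = 22%, ζ = −ln(0.22)/√(π²+ln²(0.22)) = 0.4342.
Characteristic equation s² + 9.6s + 6K_p = 0 gives ζ = 9.6/(2√(6K_p)).
Setting ζ = 0.4342: √(6K_p) = 9.6/(2·0.4342) = 11.06, so K_p = 122.2/6 = 20.4.

K_p = 20.4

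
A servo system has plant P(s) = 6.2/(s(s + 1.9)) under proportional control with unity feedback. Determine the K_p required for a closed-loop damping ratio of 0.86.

K_p = 0.197

Closed-loop characteristic equation: s² + 1.9s + K_p·6.2 = 0.
So ω_n = √(6.2K_p) and 2ζω_n = 1.9, giving ζ = 1.9/(2√(6.2K_p)).
Setting ζ = 0.86: √(6.2K_p) = 1.9/(2·0.86) = 1.105, so K_p = 1.22/6.2 = 0.197.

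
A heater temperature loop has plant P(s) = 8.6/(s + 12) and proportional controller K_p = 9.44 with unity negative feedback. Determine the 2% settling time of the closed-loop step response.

Closed-loop transfer function: T(s) = K_p·P(s)/(1 + K_p·P(s)) = 81.18/(s + 12 + 81.18) = 81.18/(s + 93.18).
Time constant τ = 1/93.18 = 0.01073 s, so the 2% settling time is about 4τ = 0.0429 s.

T_s ≈ 0.0429 s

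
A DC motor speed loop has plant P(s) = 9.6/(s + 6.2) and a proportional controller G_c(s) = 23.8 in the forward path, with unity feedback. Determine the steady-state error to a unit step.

The loop is type 0. Static position error constant K_pos = G_c(0)·P(0) = 23.8·1.548 = 36.85.
Steady-state error to a unit step: e_ss = 1/(1+K_pos) = 1/37.85 = 0.0264.

0.0264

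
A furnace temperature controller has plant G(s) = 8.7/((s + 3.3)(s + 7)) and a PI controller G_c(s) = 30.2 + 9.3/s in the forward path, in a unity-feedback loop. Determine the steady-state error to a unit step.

The open loop G_c(s)G(s) has a pole at the origin (type 1), so the static position error constant is infinite and e_ss = 1/(1+∞) = 0.

0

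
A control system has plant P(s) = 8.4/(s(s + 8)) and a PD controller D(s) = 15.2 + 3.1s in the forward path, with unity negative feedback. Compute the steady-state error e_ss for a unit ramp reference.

The loop has one pole at the origin (type 1). Velocity error constant K_v = lim_{s→0} s·D(s)P(s) = 15.2·8.4/8 = 15.96.
Steady-state error to a unit ramp: e_ss = 1/K_v = 0.0627.

0.0627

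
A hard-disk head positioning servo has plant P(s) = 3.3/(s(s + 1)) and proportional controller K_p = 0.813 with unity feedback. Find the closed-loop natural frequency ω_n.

ω_n = 1.64 rad/s

With unity feedback the closed-loop characteristic equation is s² + 1s + 0.813·3.3 = s² + 1s + 2.683 = 0.
Matching s² + 2ζω_n s + ω_n²: ω_n = √2.683 = 1.638 rad/s and 2ζω_n = 1, so ζ = 1/(2·1.638) = 0.305.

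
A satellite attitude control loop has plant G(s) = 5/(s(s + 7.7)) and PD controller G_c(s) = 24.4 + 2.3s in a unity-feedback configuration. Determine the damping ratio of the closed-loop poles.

ζ = 0.869

Forward path: (24.4 + 2.3s)·5/(s(s+7.7)). The closed-loop characteristic equation is s² + (7.7 + 5·2.3)s + 5·24.4 = 0.
That is s² + 19.2s + 122 = 0, so ω_n = 11.05 rad/s and ζ = 19.2/(2·11.05) = 0.8691.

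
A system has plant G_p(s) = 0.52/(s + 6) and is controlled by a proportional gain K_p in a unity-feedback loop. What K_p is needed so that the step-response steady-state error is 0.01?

Steady-state error for a unit step on this type-0 loop is 1/(1 + K_p·G_p(0)).
G_p(0) = 0.08667. Require 1/(1 + K_p·0.08667) = 0.01, so 1 + 0.08667·K_p = 100.
K_p = (100 − 1)/0.08667 = 1140.

K_p = 1140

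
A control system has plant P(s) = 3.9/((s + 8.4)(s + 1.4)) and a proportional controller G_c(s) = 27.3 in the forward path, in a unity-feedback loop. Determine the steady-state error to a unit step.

0.0995

The loop is type 0. Static position error constant K_pos = G_c(0)·P(0) = 27.3·0.3316 = 9.054.
Steady-state error to a unit step: e_ss = 1/(1+K_pos) = 1/10.05 = 0.0995.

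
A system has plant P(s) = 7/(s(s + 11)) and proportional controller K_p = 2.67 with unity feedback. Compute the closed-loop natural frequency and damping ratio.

With unity feedback the closed-loop characteristic equation is s² + 11s + 2.67·7 = s² + 11s + 18.69 = 0.
So ω_n² = 18.69 ⇒ ω_n = 4.323 rad/s, and ζ = 11/(2ω_n) = 1.27.

ω_n = 4.32 rad/s, ζ = 1.27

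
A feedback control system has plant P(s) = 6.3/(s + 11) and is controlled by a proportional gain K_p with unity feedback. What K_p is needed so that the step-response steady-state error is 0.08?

For a type-0 loop with proportional control, e_ss = 1/(1 + K_p·P(0)).
P(0) = 0.5727. Require 1/(1 + K_p·0.5727) = 0.08, so 1 + 0.5727·K_p = 12.5.
K_p = (12.5 − 1)/0.5727 = 20.1.

K_p = 20.1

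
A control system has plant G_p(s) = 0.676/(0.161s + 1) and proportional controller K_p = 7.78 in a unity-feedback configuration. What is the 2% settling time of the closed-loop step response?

T_s ≈ 0.103 s

Closed loop: T(s) = K_p·G_p/(1+K_p·G_p) = 5.259/(0.161s + 1 + 5.259), with pole at s = −(1 + 5.259)/0.161 = −38.88.
τ = 1/38.88 = 0.02572 s, so 2% settling time ≈ 4τ = 0.103 s.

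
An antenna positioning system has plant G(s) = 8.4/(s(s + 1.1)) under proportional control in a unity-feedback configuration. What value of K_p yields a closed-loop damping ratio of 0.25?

Closed-loop characteristic equation: s² + 1.1s + K_p·8.4 = 0.
So ω_n = √(8.4K_p) and 2ζω_n = 1.1, giving ζ = 1.1/(2√(8.4K_p)).
Setting ζ = 0.25: √(8.4K_p) = 1.1/(2·0.25) = 2.2, so K_p = 4.84/8.4 = 0.576.

K_p = 0.576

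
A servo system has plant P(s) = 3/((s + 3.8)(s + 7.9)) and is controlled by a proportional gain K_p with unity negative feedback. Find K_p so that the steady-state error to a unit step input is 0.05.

K_p = 190

Steady-state error for a unit step on this type-0 loop is 1/(1 + K_p·P(0)).
P(0) = 0.09993. Require 1/(1 + K_p·0.09993) = 0.05, so 1 + 0.09993·K_p = 20.
K_p = (20 − 1)/0.09993 = 190.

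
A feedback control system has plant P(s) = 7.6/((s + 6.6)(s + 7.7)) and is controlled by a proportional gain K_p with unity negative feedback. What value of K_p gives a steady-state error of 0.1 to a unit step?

K_p = 60.2

For a type-0 loop with proportional control, e_ss = 1/(1 + K_p·P(0)).
P(0) = 0.1495. Require 1/(1 + K_p·0.1495) = 0.1, so 1 + 0.1495·K_p = 10.
K_p = (10 − 1)/0.1495 = 60.2.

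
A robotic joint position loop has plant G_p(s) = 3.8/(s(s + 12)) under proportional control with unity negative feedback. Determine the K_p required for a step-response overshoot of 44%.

K_p = 148

From %OS = 100·exp(−πζ/√(1−ζ²)) = 44%, ζ = −ln(0.44)/√(π²+ln²(0.44)) = 0.2528.
Characteristic equation s² + 12s + 3.8K_p = 0 gives ζ = 12/(2√(3.8K_p)).
Setting ζ = 0.2528: √(3.8K_p) = 12/(2·0.2528) = 23.73, so K_p = 563.2/3.8 = 148.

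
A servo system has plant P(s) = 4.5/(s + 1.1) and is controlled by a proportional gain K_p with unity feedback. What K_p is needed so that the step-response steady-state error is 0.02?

The loop is type 0, so e_ss(step) = 1/(1 + K_pos) with K_pos = K_p·P(0).
P(0) = 4.091. Require 1/(1 + K_p·4.091) = 0.02, so 1 + 4.091·K_p = 50.
K_p = (50 − 1)/4.091 = 12.

K_p = 12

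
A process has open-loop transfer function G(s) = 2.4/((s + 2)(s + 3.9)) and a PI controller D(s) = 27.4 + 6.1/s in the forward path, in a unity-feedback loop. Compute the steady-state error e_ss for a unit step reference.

0

The open loop D(s)G(s) has a pole at the origin (type 1), so the static position error constant is infinite and e_ss = 1/(1+∞) = 0.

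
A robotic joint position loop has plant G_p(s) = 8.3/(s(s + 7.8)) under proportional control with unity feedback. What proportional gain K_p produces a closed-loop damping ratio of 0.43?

Closed-loop characteristic equation: s² + 7.8s + K_p·8.3 = 0.
So ω_n = √(8.3K_p) and 2ζω_n = 7.8, giving ζ = 7.8/(2√(8.3K_p)).
Setting ζ = 0.43: √(8.3K_p) = 7.8/(2·0.43) = 9.07, so K_p = 82.26/8.3 = 9.91.

K_p = 9.91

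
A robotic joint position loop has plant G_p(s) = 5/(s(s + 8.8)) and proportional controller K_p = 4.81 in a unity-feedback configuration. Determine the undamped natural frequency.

1 + K_p·G_p(s) = 0 gives s² + 8.8s + 24.05 = 0.
So ω_n² = 24.05 ⇒ ω_n = 4.904 rad/s, and ζ = 8.8/(2ω_n) = 0.897.

ω_n = 4.9 rad/s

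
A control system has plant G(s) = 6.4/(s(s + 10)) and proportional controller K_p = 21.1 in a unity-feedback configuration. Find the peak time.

Closed-loop characteristic equation: s² + 10s + 135 = 0, so ω_n = 11.62 rad/s and ζ = 10/(2·11.62) = 0.4303.
Damped frequency ω_d = ω_n√(1−ζ²) = 10.49 rad/s, so peak time T_p = π/ω_d = 0.299 s.

T_p = 0.299 s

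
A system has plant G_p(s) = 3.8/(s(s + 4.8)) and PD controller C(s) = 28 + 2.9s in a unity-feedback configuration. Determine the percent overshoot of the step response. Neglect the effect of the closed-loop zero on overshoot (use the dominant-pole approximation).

2.34%

Forward path: (28 + 2.9s)·3.8/(s(s+4.8)). The closed-loop characteristic equation is s² + (4.8 + 3.8·2.9)s + 3.8·28 = 0.
That is s² + 15.82s + 106.4 = 0, so ω_n = 10.32 rad/s and ζ = 15.82/(2·10.32) = 0.7668.
%OS = 100·exp(−πζ/√(1−ζ²)) = 2.34%.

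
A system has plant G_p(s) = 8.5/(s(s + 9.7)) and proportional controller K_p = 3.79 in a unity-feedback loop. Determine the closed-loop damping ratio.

ζ = 0.855

1 + K_p·G_p(s) = 0 gives s² + 9.7s + 32.22 = 0.
So ω_n² = 32.22 ⇒ ω_n = 5.676 rad/s, and ζ = 9.7/(2ω_n) = 0.855.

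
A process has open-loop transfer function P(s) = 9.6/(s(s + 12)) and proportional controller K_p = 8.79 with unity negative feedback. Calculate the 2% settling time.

Closed-loop characteristic equation: s² + 12s + 84.38 = 0, so ω_n = 9.186 rad/s and ζ = 12/(2·9.186) = 0.6532.
2% settling time T_s ≈ 4/(ζω_n) = 4/6 = 0.667 s.

T_s ≈ 0.667 s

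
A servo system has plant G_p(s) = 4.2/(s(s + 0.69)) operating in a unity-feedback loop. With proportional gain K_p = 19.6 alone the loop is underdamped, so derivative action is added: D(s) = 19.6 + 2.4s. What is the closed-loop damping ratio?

Forward path: (19.6 + 2.4s)·4.2/(s(s+0.69)). The closed-loop characteristic equation is s² + (0.69 + 4.2·2.4)s + 4.2·19.6 = 0.
That is s² + 10.77s + 82.32 = 0, so ω_n = 9.073 rad/s and ζ = 10.77/(2·9.073) = 0.5935.

ζ = 0.594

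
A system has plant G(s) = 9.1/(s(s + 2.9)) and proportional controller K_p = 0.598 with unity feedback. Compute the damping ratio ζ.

ζ = 0.622

The closed-loop denominator is s(s+2.9) + 0.598·9.1 = s² + 2.9s + 5.442.
So ω_n² = 5.442 ⇒ ω_n = 2.333 rad/s, and ζ = 2.9/(2ω_n) = 0.622.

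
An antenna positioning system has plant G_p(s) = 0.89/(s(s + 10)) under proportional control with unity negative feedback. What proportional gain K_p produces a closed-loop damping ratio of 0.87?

K_p = 37.1

Closed-loop characteristic equation: s² + 10s + K_p·0.89 = 0.
So ω_n = √(0.89K_p) and 2ζω_n = 10, giving ζ = 10/(2√(0.89K_p)).
Setting ζ = 0.87: √(0.89K_p) = 10/(2·0.87) = 5.747, so K_p = 33.03/0.89 = 37.1.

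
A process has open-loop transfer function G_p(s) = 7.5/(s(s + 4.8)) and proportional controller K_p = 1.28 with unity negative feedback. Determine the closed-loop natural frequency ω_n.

ω_n = 3.1 rad/s

1 + K_p·G_p(s) = 0 gives s² + 4.8s + 9.6 = 0.
So ω_n² = 9.6 ⇒ ω_n = 3.098 rad/s, and ζ = 4.8/(2ω_n) = 0.775.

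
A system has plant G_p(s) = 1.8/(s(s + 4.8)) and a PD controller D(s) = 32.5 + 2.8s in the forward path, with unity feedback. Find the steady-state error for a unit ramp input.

0.0821

The loop has one pole at the origin (type 1). Velocity error constant K_v = lim_{s→0} s·D(s)G_p(s) = 32.5·1.8/4.8 = 12.19.
Steady-state error to a unit ramp: e_ss = 1/K_v = 0.0821.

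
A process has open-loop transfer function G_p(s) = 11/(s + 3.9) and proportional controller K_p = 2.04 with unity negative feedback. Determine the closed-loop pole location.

Closed-loop transfer function: T(s) = K_p·G_p(s)/(1 + K_p·G_p(s)) = 22.44/(s + 3.9 + 22.44) = 22.44/(s + 26.34).
The closed-loop pole is at s = −26.34.

s = -26.34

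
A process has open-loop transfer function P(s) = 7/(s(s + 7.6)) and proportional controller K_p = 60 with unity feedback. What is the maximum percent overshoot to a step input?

From 1 + K_pP(s) = 0: s² + 7.6s + 420 = 0 ⇒ ω_n = 20.49, ζ = 0.1854.
%OS = 100·exp(−πζ/√(1−ζ²)) = 100·exp(−π·0.1854/√0.9656) = 55.3%.

55.3%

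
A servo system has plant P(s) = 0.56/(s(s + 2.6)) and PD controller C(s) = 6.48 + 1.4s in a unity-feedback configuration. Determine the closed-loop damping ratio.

ζ = 0.888

Forward path: (6.48 + 1.4s)·0.56/(s(s+2.6)). The closed-loop characteristic equation is s² + (2.6 + 0.56·1.4)s + 0.56·6.48 = 0.
That is s² + 3.384s + 3.629 = 0, so ω_n = 1.905 rad/s and ζ = 3.384/(2·1.905) = 0.8882.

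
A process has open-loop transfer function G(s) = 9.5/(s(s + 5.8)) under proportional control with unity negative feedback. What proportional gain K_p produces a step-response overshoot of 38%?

From %OS = 100·exp(−πζ/√(1−ζ²)) = 38%, ζ = −ln(0.38)/√(π²+ln²(0.38)) = 0.2943.
Characteristic equation s² + 5.8s + 9.5K_p = 0 gives ζ = 5.8/(2√(9.5K_p)).
Setting ζ = 0.2943: √(9.5K_p) = 5.8/(2·0.2943) = 9.852, so K_p = 97.07/9.5 = 10.2.

K_p = 10.2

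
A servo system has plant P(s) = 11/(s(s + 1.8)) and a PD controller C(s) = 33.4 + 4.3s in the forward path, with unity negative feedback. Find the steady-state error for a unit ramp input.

The loop has one pole at the origin (type 1). Velocity error constant K_v = lim_{s→0} s·C(s)P(s) = 33.4·11/1.8 = 204.1.
Steady-state error to a unit ramp: e_ss = 1/K_v = 0.0049.

0.0049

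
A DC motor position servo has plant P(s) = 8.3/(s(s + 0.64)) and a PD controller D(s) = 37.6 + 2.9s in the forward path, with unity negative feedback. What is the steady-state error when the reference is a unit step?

The open loop D(s)P(s) has a pole at the origin (type 1), so the static position error constant is infinite and e_ss = 1/(1+∞) = 0.

0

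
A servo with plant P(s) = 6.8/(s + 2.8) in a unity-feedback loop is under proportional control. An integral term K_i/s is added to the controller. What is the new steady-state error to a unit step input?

Adding integral action puts a pole at s = 0 in the forward path, raising the system type to 1; a type-1 loop has zero steady-state error to a step.

0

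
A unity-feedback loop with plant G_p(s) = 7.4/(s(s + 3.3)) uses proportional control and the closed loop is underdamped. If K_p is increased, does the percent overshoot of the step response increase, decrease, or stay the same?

increase

ζ = 3.3/(2√(7.4K_p)) decreases as K_p grows; lower damping means more overshoot.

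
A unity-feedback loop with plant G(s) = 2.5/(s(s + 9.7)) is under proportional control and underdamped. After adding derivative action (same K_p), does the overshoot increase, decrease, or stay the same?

With PD the characteristic equation becomes s² + (a + K·K_d)s + K·K_p = 0; the damping term grows, ζ rises, overshoot falls.

decrease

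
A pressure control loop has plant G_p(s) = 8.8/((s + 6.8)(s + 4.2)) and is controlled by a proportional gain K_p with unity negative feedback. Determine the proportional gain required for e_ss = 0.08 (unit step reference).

For a type-0 loop with proportional control, e_ss = 1/(1 + K_p·G_p(0)).
G_p(0) = 0.3081. Require 1/(1 + K_p·0.3081) = 0.08, so 1 + 0.3081·K_p = 12.5.
K_p = (12.5 − 1)/0.3081 = 37.3.

K_p = 37.3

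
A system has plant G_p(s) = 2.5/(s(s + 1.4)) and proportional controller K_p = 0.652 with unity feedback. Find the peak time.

Closed-loop characteristic equation: s² + 1.4s + 1.63 = 0, so ω_n = 1.277 rad/s and ζ = 1.4/(2·1.277) = 0.5483.
Damped frequency ω_d = ω_n√(1−ζ²) = 1.068 rad/s, so peak time T_p = π/ω_d = 2.94 s.

T_p = 2.94 s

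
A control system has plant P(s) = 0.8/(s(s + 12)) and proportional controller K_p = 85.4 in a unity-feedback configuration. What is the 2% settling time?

The closed-loop denominator s² + 12s + 68.32 gives ω_n = √68.32 = 8.266 and ζ = 12/(2ω_n) = 0.7259.
2% settling time T_s ≈ 4/(ζω_n) = 4/6 = 0.667 s.

T_s ≈ 0.667 s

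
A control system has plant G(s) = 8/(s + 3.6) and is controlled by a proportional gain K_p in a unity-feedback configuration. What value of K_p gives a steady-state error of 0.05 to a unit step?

K_p = 8.55

Steady-state error for a unit step on this type-0 loop is 1/(1 + K_p·G(0)).
G(0) = 2.222. Require 1/(1 + K_p·2.222) = 0.05, so 1 + 2.222·K_p = 20.
K_p = (20 − 1)/2.222 = 8.55.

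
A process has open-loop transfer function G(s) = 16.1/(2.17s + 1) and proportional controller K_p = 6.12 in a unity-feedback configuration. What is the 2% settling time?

T_s ≈ 0.0872 s

Closed loop: T(s) = K_p·G/(1+K_p·G) = 98.53/(2.17s + 1 + 98.53), with pole at s = −(1 + 98.53)/2.17 = −45.87.
τ = 1/45.87 = 0.0218 s, so 2% settling time ≈ 4τ = 0.0872 s.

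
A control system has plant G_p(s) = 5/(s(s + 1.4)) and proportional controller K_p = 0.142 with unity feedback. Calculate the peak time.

T_p = 6.7 s

Closed-loop characteristic equation: s² + 1.4s + 0.71 = 0, so ω_n = 0.8426 rad/s and ζ = 1.4/(2·0.8426) = 0.8307.
Damped frequency ω_d = ω_n√(1−ζ²) = 0.469 rad/s, so peak time T_p = π/ω_d = 6.7 s.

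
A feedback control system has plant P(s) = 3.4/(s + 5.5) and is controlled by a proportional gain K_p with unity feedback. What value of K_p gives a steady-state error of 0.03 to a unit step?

Steady-state error for a unit step on this type-0 loop is 1/(1 + K_p·P(0)).
P(0) = 0.6182. Require 1/(1 + K_p·0.6182) = 0.03, so 1 + 0.6182·K_p = 33.33.
K_p = (33.33 − 1)/0.6182 = 52.3.

K_p = 52.3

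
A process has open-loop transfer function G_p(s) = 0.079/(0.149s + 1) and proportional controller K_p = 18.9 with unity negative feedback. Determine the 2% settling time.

Closed loop: T(s) = K_p·G_p/(1+K_p·G_p) = 1.493/(0.149s + 1 + 1.493), with pole at s = −(1 + 1.493)/0.149 = −16.73.
τ = 1/16.73 = 0.05976 s, so 2% settling time ≈ 4τ = 0.239 s.

T_s ≈ 0.239 s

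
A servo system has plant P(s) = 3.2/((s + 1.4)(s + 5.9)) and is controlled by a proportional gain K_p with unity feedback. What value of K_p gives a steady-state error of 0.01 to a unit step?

Steady-state error for a unit step on this type-0 loop is 1/(1 + K_p·P(0)).
P(0) = 0.3874. Require 1/(1 + K_p·0.3874) = 0.01, so 1 + 0.3874·K_p = 100.
K_p = (100 − 1)/0.3874 = 256.

K_p = 256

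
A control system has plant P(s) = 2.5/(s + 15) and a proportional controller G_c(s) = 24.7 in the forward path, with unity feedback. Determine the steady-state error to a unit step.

The loop is type 0. Static position error constant K_pos = G_c(0)·P(0) = 24.7·0.1667 = 4.117.
Steady-state error to a unit step: e_ss = 1/(1+K_pos) = 1/5.117 = 0.195.

0.195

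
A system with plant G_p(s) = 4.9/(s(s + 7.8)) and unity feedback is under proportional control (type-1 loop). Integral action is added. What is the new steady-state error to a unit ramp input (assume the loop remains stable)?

0

The integrator raises the loop to type 2, so K_v → ∞ and e_ss to a ramp is zero.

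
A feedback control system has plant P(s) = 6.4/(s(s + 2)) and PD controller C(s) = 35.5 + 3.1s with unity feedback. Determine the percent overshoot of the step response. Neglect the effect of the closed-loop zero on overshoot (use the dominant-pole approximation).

3.68%

Forward path: (35.5 + 3.1s)·6.4/(s(s+2)). The closed-loop characteristic equation is s² + (2 + 6.4·3.1)s + 6.4·35.5 = 0.
That is s² + 21.84s + 227.2 = 0, so ω_n = 15.07 rad/s and ζ = 21.84/(2·15.07) = 0.7245.
%OS = 100·exp(−πζ/√(1−ζ²)) = 3.68%.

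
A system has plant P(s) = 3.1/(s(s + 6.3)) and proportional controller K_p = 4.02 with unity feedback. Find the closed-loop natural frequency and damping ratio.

ω_n = 3.53 rad/s, ζ = 0.892

The closed-loop denominator is s(s+6.3) + 4.02·3.1 = s² + 6.3s + 12.46.
So ω_n² = 12.46 ⇒ ω_n = 3.53 rad/s, and ζ = 6.3/(2ω_n) = 0.892.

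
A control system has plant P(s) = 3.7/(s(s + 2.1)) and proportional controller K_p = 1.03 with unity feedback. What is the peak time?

The closed-loop denominator s² + 2.1s + 3.811 gives ω_n = √3.811 = 1.952 and ζ = 2.1/(2ω_n) = 0.5379.
Damped frequency ω_d = ω_n√(1−ζ²) = 1.646 rad/s, so peak time T_p = π/ω_d = 1.91 s.

T_p = 1.91 s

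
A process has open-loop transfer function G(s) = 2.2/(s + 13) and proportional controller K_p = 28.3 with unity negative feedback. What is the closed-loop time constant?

τ = 0.0133 s

Closed-loop transfer function: T(s) = K_p·G(s)/(1 + K_p·G(s)) = 62.26/(s + 13 + 62.26) = 62.26/(s + 75.26).
Time constant τ = 1/75.26 = 0.0133 s.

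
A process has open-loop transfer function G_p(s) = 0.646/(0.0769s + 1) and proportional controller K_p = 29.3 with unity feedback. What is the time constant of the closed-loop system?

Closed loop: T(s) = K_p·G_p/(1+K_p·G_p) = 18.93/(0.0769s + 1 + 18.93), with pole at s = −(1 + 18.93)/0.0769 = −259.1.
Closed-loop time constant τ = 1/259.1 = 0.00386 s.

τ = 0.00386 s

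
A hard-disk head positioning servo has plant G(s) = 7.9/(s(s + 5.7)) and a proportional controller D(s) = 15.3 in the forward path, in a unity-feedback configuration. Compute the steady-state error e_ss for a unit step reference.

The open loop D(s)G(s) has a pole at the origin (type 1), so the static position error constant is infinite and e_ss = 1/(1+∞) = 0.

0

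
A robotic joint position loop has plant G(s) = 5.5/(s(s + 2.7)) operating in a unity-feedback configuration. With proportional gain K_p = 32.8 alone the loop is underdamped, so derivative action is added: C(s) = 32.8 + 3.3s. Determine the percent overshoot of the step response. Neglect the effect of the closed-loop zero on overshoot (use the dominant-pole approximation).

Forward path: (32.8 + 3.3s)·5.5/(s(s+2.7)). The closed-loop characteristic equation is s² + (2.7 + 5.5·3.3)s + 5.5·32.8 = 0.
That is s² + 20.85s + 180.4 = 0, so ω_n = 13.43 rad/s and ζ = 20.85/(2·13.43) = 0.7762.
%OS = 100·exp(−πζ/√(1−ζ²)) = 2.09%.

2.09%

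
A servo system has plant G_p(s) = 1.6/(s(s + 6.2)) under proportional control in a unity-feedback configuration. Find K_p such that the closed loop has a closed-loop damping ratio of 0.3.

K_p = 66.7

Closed-loop characteristic equation: s² + 6.2s + K_p·1.6 = 0.
So ω_n = √(1.6K_p) and 2ζω_n = 6.2, giving ζ = 6.2/(2√(1.6K_p)).
Setting ζ = 0.3: √(1.6K_p) = 6.2/(2·0.3) = 10.33, so K_p = 106.8/1.6 = 66.7.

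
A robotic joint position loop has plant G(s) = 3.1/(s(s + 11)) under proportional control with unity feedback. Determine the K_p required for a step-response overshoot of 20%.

From %OS = 100·exp(−πζ/√(1−ζ²)) = 20%, ζ = −ln(0.2)/√(π²+ln²(0.2)) = 0.4559.
Characteristic equation s² + 11s + 3.1K_p = 0 gives ζ = 11/(2√(3.1K_p)).
Setting ζ = 0.4559: √(3.1K_p) = 11/(2·0.4559) = 12.06, so K_p = 145.5/3.1 = 46.9.

K_p = 46.9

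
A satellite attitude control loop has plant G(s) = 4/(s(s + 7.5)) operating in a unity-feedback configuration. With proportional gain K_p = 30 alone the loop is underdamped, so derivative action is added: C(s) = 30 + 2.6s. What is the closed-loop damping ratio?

Forward path: (30 + 2.6s)·4/(s(s+7.5)). The closed-loop characteristic equation is s² + (7.5 + 4·2.6)s + 4·30 = 0.
That is s² + 17.9s + 120 = 0, so ω_n = 10.95 rad/s and ζ = 17.9/(2·10.95) = 0.817.

ζ = 0.817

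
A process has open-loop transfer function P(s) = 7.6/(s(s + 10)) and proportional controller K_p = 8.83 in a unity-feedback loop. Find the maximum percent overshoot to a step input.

8.89%

From 1 + K_pP(s) = 0: s² + 10s + 67.11 = 0 ⇒ ω_n = 8.192, ζ = 0.6104.
%OS = 100·exp(−πζ/√(1−ζ²)) = 100·exp(−π·0.6104/√0.6275) = 8.89%.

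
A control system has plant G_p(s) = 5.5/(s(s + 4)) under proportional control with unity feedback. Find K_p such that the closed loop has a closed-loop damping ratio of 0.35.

Closed-loop characteristic equation: s² + 4s + K_p·5.5 = 0.
So ω_n = √(5.5K_p) and 2ζω_n = 4, giving ζ = 4/(2√(5.5K_p)).
Setting ζ = 0.35: √(5.5K_p) = 4/(2·0.35) = 5.714, so K_p = 32.65/5.5 = 5.94.

K_p = 5.94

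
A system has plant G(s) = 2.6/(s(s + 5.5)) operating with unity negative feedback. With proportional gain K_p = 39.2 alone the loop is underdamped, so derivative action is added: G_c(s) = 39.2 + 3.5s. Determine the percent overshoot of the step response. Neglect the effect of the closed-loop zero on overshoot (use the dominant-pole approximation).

Forward path: (39.2 + 3.5s)·2.6/(s(s+5.5)). The closed-loop characteristic equation is s² + (5.5 + 2.6·3.5)s + 2.6·39.2 = 0.
That is s² + 14.6s + 101.9 = 0, so ω_n = 10.1 rad/s and ζ = 14.6/(2·10.1) = 0.7231.
%OS = 100·exp(−πζ/√(1−ζ²)) = 3.73%.

3.73%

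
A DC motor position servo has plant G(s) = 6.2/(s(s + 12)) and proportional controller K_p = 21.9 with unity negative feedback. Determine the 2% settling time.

The closed-loop denominator s² + 12s + 135.8 gives ω_n = √135.8 = 11.65 and ζ = 12/(2ω_n) = 0.5149.
2% settling time T_s ≈ 4/(ζω_n) = 4/6 = 0.667 s.

T_s ≈ 0.667 s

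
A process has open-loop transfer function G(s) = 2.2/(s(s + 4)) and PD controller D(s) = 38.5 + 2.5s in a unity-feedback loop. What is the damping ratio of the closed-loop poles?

ζ = 0.516

Forward path: (38.5 + 2.5s)·2.2/(s(s+4)). The closed-loop characteristic equation is s² + (4 + 2.2·2.5)s + 2.2·38.5 = 0.
That is s² + 9.5s + 84.7 = 0, so ω_n = 9.203 rad/s and ζ = 9.5/(2·9.203) = 0.5161.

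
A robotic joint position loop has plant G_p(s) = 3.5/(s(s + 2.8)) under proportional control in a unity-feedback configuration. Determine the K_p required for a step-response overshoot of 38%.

From %OS = 100·exp(−πζ/√(1−ζ²)) = 38%, ζ = −ln(0.38)/√(π²+ln²(0.38)) = 0.2943.
Characteristic equation s² + 2.8s + 3.5K_p = 0 gives ζ = 2.8/(2√(3.5K_p)).
Setting ζ = 0.2943: √(3.5K_p) = 2.8/(2·0.2943) = 4.756, so K_p = 22.62/3.5 = 6.46.

K_p = 6.46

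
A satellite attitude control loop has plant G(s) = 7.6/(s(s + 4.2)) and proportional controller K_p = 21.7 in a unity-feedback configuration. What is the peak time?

T_p = 0.248 s

The closed-loop denominator s² + 4.2s + 164.9 gives ω_n = √164.9 = 12.84 and ζ = 4.2/(2ω_n) = 0.1635.
Damped frequency ω_d = ω_n√(1−ζ²) = 12.67 rad/s, so peak time T_p = π/ω_d = 0.248 s.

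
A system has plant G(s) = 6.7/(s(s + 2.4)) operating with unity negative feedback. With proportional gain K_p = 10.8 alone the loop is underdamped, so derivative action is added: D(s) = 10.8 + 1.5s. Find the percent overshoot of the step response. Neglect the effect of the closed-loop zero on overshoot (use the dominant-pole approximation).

3.43%

Forward path: (10.8 + 1.5s)·6.7/(s(s+2.4)). The closed-loop characteristic equation is s² + (2.4 + 6.7·1.5)s + 6.7·10.8 = 0.
That is s² + 12.45s + 72.36 = 0, so ω_n = 8.506 rad/s and ζ = 12.45/(2·8.506) = 0.7318.
%OS = 100·exp(−πζ/√(1−ζ²)) = 3.43%.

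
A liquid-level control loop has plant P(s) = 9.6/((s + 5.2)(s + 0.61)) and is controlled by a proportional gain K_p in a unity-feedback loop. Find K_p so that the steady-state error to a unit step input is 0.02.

K_p = 16.2

Steady-state error for a unit step on this type-0 loop is 1/(1 + K_p·P(0)).
P(0) = 3.026. Require 1/(1 + K_p·3.026) = 0.02, so 1 + 3.026·K_p = 50.
K_p = (50 − 1)/3.026 = 16.2.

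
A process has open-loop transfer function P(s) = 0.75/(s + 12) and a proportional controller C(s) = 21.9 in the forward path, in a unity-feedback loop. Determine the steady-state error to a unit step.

The loop is type 0. Static position error constant K_pos = C(0)·P(0) = 21.9·0.0625 = 1.369.
Steady-state error to a unit step: e_ss = 1/(1+K_pos) = 1/2.369 = 0.422.

0.422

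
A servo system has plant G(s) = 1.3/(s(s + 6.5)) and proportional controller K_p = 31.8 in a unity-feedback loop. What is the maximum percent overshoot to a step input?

15.9%

From 1 + K_pG(s) = 0: s² + 6.5s + 41.34 = 0 ⇒ ω_n = 6.43, ζ = 0.5055.
%OS = 100·exp(−πζ/√(1−ζ²)) = 100·exp(−π·0.5055/√0.7445) = 15.9%.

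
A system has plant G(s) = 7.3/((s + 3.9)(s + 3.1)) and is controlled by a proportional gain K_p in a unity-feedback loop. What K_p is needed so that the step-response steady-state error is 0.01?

The loop is type 0, so e_ss(step) = 1/(1 + K_pos) with K_pos = K_p·G(0).
G(0) = 0.6038. Require 1/(1 + K_p·0.6038) = 0.01, so 1 + 0.6038·K_p = 100.
K_p = (100 − 1)/0.6038 = 164.

K_p = 164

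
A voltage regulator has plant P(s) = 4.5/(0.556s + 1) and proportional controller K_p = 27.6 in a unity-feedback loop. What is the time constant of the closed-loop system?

τ = 0.00444 s

Closed loop: T(s) = K_p·P/(1+K_p·P) = 124.2/(0.556s + 1 + 124.2), with pole at s = −(1 + 124.2)/0.556 = −225.2.
Closed-loop time constant τ = 1/225.2 = 0.00444 s.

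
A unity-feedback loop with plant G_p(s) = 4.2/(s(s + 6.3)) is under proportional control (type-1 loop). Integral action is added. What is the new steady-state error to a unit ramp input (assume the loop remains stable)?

The integrator raises the loop to type 2, so K_v → ∞ and e_ss to a ramp is zero.

0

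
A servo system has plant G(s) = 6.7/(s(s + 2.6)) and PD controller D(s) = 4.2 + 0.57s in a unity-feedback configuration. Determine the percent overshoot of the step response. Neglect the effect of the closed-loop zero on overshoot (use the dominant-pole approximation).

9.19%

Forward path: (4.2 + 0.57s)·6.7/(s(s+2.6)). The closed-loop characteristic equation is s² + (2.6 + 6.7·0.57)s + 6.7·4.2 = 0.
That is s² + 6.419s + 28.14 = 0, so ω_n = 5.305 rad/s and ζ = 6.419/(2·5.305) = 0.605.
%OS = 100·exp(−πζ/√(1−ζ²)) = 9.19%.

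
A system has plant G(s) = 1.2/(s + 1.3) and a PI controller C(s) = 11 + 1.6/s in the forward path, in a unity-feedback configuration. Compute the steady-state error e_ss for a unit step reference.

The open loop C(s)G(s) has a pole at the origin (type 1), so the static position error constant is infinite and e_ss = 1/(1+∞) = 0.

0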